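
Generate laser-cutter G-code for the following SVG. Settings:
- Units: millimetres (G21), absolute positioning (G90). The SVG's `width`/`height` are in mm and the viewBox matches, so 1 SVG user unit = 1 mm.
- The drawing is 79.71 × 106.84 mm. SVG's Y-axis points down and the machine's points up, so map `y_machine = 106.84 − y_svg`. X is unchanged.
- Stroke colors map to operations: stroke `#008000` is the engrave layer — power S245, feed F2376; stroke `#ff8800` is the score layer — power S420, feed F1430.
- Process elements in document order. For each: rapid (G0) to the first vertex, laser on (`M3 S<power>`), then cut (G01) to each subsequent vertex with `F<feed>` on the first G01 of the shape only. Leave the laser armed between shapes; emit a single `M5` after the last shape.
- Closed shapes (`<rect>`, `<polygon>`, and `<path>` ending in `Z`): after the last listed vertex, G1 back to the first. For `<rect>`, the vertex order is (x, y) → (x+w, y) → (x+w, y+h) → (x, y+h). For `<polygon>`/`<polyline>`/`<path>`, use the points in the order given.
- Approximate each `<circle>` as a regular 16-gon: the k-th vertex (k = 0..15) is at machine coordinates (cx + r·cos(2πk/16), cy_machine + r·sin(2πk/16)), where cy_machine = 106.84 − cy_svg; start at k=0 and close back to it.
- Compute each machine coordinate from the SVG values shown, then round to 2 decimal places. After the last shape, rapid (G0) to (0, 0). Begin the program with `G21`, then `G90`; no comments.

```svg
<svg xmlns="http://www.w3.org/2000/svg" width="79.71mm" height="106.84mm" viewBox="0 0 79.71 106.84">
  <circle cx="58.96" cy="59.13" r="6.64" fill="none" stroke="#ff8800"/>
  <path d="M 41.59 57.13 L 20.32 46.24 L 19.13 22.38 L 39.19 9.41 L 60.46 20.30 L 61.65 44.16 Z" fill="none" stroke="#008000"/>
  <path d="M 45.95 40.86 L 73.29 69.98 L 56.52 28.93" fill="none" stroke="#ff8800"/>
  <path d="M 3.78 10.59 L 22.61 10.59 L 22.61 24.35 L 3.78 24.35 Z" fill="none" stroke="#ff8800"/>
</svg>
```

G21
G90
G0 X65.60 Y47.71
M3 S420
G01 X65.09 Y50.25 F1430
G01 X63.66 Y52.41
G01 X61.50 Y53.84
G01 X58.96 Y54.35
G01 X56.42 Y53.84
G01 X54.26 Y52.41
G01 X52.83 Y50.25
G01 X52.32 Y47.71
G01 X52.83 Y45.17
G01 X54.26 Y43.01
G01 X56.42 Y41.58
G01 X58.96 Y41.07
G01 X61.50 Y41.58
G01 X63.66 Y43.01
G01 X65.09 Y45.17
G01 X65.60 Y47.71
G0 X41.59 Y49.71
M3 S245
G01 X20.32 Y60.60 F2376
G01 X19.13 Y84.46
G01 X39.19 Y97.43
G01 X60.46 Y86.54
G01 X61.65 Y62.68
G01 X41.59 Y49.71
G0 X45.95 Y65.98
M3 S420
G01 X73.29 Y36.86 F1430
G01 X56.52 Y77.91
G0 X3.78 Y96.25
M3 S420
G01 X22.61 Y96.25 F1430
G01 X22.61 Y82.49
G01 X3.78 Y82.49
G01 X3.78 Y96.25
M5
G0 X0.00 Y0.00

viewBox `0 0 79.71 106.84` with mm width/height → 1 unit = 1 mm. Flip: y_m = 106.84 − y_svg.

**Shape 1** — `<circle>` circle, stroke `#ff8800` → score (S420, F1430). Machine vertices: (65.60,47.71) → (65.09,50.25) → (63.66,52.41) → (61.50,53.84) → (58.96,54.35) → (56.42,53.84) → (54.26,52.41) → (52.83,50.25) → (52.32,47.71) → (52.83,45.17) → (54.26,43.01) → (56.42,41.58) → (58.96,41.07) → (61.50,41.58) → (63.66,43.01) → (65.09,45.17) → (65.60,47.71). Closed: final G1 returns to the first vertex.

**Shape 2** — `<path>` regular polygon, stroke `#008000` → engrave (S245, F2376). Machine vertices: (41.59,49.71) → (20.32,60.60) → (19.13,84.46) → (39.19,97.43) → (60.46,86.54) → (61.65,62.68) → (41.59,49.71). Closed: final G1 returns to the first vertex.

**Shape 3** — `<path>` open polyline, stroke `#ff8800` → score (S420, F1430). Machine vertices: (45.95,65.98) → (73.29,36.86) → (56.52,77.91). Open path.

**Shape 4** — `<path>` rectangle, stroke `#ff8800` → score (S420, F1430). Machine vertices: (3.78,96.25) → (22.61,96.25) → (22.61,82.49) → (3.78,82.49) → (3.78,96.25). Closed: final G1 returns to the first vertex.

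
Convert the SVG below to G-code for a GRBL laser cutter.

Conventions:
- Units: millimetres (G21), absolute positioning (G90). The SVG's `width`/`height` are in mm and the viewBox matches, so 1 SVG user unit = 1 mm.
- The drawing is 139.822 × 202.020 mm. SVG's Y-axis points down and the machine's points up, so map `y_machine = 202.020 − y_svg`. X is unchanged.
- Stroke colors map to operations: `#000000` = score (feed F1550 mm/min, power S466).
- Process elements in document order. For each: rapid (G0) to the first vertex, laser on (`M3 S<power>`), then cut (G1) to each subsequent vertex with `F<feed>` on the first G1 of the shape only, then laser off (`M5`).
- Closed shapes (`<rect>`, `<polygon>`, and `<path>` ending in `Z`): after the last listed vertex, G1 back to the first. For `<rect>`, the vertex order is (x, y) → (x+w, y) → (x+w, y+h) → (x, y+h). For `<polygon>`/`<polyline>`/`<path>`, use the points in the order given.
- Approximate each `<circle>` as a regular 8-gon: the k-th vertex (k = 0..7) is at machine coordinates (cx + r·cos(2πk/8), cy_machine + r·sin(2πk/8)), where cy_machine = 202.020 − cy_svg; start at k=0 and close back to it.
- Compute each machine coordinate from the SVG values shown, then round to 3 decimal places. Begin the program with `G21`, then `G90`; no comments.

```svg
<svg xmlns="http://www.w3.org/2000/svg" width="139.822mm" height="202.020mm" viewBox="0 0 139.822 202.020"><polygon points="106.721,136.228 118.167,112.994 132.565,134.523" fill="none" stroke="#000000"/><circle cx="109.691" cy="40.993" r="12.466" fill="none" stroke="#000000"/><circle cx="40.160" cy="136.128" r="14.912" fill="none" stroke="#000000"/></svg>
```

G21
G90
G0 X106.721 Y65.792
M3 S466
G1 X118.167 Y89.026 F1550
G1 X132.565 Y67.497
G1 X106.721 Y65.792
M5
G0 X122.157 Y161.027
M3 S466
G1 X118.506 Y169.842 F1550
G1 X109.691 Y173.493
G1 X100.876 Y169.842
G1 X97.225 Y161.027
G1 X100.876 Y152.212
G1 X109.691 Y148.561
G1 X118.506 Y152.212
G1 X122.157 Y161.027
M5
G0 X55.072 Y65.892
M3 S466
G1 X50.704 Y76.436 F1550
G1 X40.160 Y80.804
G1 X29.616 Y76.436
G1 X25.248 Y65.892
G1 X29.616 Y55.348
G1 X40.160 Y50.980
G1 X50.704 Y55.348
G1 X55.072 Y65.892
M5

Since the viewBox matches the mm dimensions, user units are millimetres directly. The only transform is the Y-flip y_m = 202.020 − y_svg.

Shape 1 is a regular polygon drawn with `<polygon>`. Its stroke #000000 means score at S466, F1550. After flipping Y the toolpath is (106.721,65.792) → (118.167,89.026) → (132.565,67.497) → (106.721,65.792), returning to the start.

Shape 2 is a circle drawn with `<circle>`. Its stroke #000000 means score at S466, F1550. After flipping Y the toolpath is (122.157,161.027) → (118.506,169.842) → (109.691,173.493) → (100.876,169.842) → (97.225,161.027) → (100.876,152.212) → (109.691,148.561) → (118.506,152.212) → (122.157,161.027), returning to the start.

Shape 3 is a circle drawn with `<circle>`. Its stroke #000000 means score at S466, F1550. After flipping Y the toolpath is (55.072,65.892) → (50.704,76.436) → (40.160,80.804) → (29.616,76.436) → (25.248,65.892) → (29.616,55.348) → (40.160,50.980) → (50.704,55.348) → (55.072,65.892), returning to the start.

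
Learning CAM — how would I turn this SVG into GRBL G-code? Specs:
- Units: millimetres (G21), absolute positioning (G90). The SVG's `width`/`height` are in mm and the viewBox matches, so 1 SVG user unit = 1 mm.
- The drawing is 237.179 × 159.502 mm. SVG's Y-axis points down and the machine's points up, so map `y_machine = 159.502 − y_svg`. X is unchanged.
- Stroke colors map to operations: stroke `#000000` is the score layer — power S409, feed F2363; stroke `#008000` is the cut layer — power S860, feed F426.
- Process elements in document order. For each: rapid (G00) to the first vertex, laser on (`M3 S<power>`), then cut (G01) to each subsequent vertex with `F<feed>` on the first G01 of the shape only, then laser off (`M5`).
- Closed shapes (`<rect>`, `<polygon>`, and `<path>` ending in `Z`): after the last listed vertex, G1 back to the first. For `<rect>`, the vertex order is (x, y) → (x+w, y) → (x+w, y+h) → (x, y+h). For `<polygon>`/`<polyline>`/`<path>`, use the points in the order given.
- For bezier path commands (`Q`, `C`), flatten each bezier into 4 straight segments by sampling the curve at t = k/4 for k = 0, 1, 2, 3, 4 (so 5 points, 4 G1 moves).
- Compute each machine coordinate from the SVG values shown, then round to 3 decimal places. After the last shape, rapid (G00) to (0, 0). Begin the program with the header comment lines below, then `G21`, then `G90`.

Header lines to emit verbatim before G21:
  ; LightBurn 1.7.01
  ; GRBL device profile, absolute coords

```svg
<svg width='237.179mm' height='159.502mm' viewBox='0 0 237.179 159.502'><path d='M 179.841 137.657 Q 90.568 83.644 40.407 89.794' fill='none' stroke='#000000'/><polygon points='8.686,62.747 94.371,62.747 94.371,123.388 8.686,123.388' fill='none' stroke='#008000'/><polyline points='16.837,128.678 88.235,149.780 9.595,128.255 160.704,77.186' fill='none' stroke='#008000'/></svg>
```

; LightBurn 1.7.01
; GRBL device profile, absolute coords
G21
G90
G00 X179.841 Y21.845
M3 S409
G01 X137.649 Y45.091 F2363
G01 X100.346 Y60.817
G01 X67.932 Y69.023
G01 X40.407 Y69.708
M5
G00 X8.686 Y96.755
M3 S860
G01 X94.371 Y96.755 F426
G01 X94.371 Y36.114
G01 X8.686 Y36.114
G01 X8.686 Y96.755
M5
G00 X16.837 Y30.824
M3 S860
G01 X88.235 Y9.722 F426
G01 X9.595 Y31.247
G01 X160.704 Y82.316
M5
G00 X0.000 Y0.000

1 u = 1 mm; y_m = 159.502 − y.

[1] `<path>` quadratic bezier, #000000→score S409 F2363: (179.841,21.845) → (137.649,45.091) → (100.346,60.817) → (67.932,69.023) → (40.407,69.708)

[2] `<polygon>` rectangle, #008000→cut S860 F426: (8.686,96.755) → (94.371,96.755) → (94.371,36.114) → (8.686,36.114) → (8.686,96.755) (closed)

[3] `<polyline>` open polyline, #008000→cut S860 F426: (16.837,30.824) → (88.235,9.722) → (9.595,31.247) → (160.704,82.316)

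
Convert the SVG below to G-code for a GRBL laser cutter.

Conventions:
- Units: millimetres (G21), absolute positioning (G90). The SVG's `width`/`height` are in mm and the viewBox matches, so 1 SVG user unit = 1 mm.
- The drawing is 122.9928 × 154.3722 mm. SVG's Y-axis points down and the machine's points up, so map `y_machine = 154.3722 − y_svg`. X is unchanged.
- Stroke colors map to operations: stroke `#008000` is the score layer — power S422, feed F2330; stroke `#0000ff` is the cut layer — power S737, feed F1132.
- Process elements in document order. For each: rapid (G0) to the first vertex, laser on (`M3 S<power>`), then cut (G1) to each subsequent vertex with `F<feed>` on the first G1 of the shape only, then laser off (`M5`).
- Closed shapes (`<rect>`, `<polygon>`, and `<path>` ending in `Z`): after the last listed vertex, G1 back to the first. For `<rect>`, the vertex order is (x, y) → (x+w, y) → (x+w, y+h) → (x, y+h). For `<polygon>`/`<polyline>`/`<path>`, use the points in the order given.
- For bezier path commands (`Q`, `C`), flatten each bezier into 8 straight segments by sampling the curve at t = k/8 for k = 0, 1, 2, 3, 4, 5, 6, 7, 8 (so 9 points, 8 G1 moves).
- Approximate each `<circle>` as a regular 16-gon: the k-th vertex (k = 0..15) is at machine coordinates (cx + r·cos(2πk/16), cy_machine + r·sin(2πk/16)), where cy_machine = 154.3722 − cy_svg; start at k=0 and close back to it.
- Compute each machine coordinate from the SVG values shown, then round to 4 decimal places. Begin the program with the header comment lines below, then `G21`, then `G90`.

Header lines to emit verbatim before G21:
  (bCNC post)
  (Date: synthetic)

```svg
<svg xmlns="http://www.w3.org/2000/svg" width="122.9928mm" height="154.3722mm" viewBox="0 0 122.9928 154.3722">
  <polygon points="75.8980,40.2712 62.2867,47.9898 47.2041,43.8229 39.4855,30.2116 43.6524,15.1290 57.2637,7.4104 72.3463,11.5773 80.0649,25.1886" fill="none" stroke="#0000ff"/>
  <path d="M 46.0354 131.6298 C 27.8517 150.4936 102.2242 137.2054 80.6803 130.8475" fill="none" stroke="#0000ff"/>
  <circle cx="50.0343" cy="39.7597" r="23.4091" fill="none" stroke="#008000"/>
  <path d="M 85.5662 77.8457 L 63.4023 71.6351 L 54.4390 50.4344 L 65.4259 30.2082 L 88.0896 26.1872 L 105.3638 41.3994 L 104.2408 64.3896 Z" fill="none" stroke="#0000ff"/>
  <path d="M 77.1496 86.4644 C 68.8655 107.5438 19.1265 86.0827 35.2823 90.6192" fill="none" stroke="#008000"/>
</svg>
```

Since the viewBox matches the mm dimensions, user units are millimetres directly. The only transform is the Y-flip y_m = 154.3722 − y_svg.

Shape 1 is a regular polygon drawn with `<polygon>`. Its stroke #0000ff means cut at S737, F1132. After flipping Y the toolpath is (75.8980,114.1010) → (62.2867,106.3824) → (47.2041,110.5493) → (39.4855,124.1606) → (43.6524,139.2432) → (57.2637,146.9618) → (72.3463,142.7949) → (80.0649,129.1836) → (75.8980,114.1010), returning to the start.

Shape 2 is a cubic bezier drawn with `<path>`. Its stroke #0000ff means cut at S737, F1132. After flipping Y the toolpath is (46.0354,22.7424) → (43.1870,17.0993) → (46.8070,14.0124) → (54.6869,13.0238) → (64.6179,13.6754) → (74.3914,15.5093) → (81.7988,18.0675) → (84.6313,20.8920) → (80.6803,23.5247).

Shape 3 is a circle drawn with `<circle>`. Its stroke #008000 means score at S422, F2330. After flipping Y the toolpath is (73.4434,114.6125) → (71.6615,123.5708) → (66.5870,131.1652) → (58.9926,136.2397) → (50.0343,138.0216) → (41.0760,136.2397) → (33.4816,131.1652) → (28.4071,123.5708) → (26.6252,114.6125) → (28.4071,105.6542) → (33.4816,98.0598) → (41.0760,92.9853) → (50.0343,91.2034) → (58.9926,92.9853) → (66.5870,98.0598) → (71.6615,105.6542) → (73.4434,114.6125), returning to the start.

Shape 4 is a regular polygon drawn with `<path>`. Its stroke #0000ff means cut at S737, F1132. After flipping Y the toolpath is (85.5662,76.5265) → (63.4023,82.7371) → (54.4390,103.9378) → (65.4259,124.1640) → (88.0896,128.1850) → (105.3638,112.9728) → (104.2408,89.9826) → (85.5662,76.5265), returning to the start.

Shape 5 is a cubic bezier drawn with `<path>`. Its stroke #008000 means score at S422, F2330. After flipping Y the toolpath is (77.1496,67.9078) → (72.3095,61.8632) → (64.8411,59.0037) → (56.0022,58.5259) → (47.0510,59.6268) → (39.2454,61.5031) → (33.8434,63.3517) → (32.1030,64.3694) → (35.2823,63.7530).

(bCNC post)
(Date: synthetic)
G21
G90
G0 X75.8980 Y114.1010
M3 S737
G1 X62.2867 Y106.3824 F1132
G1 X47.2041 Y110.5493
G1 X39.4855 Y124.1606
G1 X43.6524 Y139.2432
G1 X57.2637 Y146.9618
G1 X72.3463 Y142.7949
G1 X80.0649 Y129.1836
G1 X75.8980 Y114.1010
M5
G0 X46.0354 Y22.7424
M3 S737
G1 X43.1870 Y17.0993 F1132
G1 X46.8070 Y14.0124
G1 X54.6869 Y13.0238
G1 X64.6179 Y13.6754
G1 X74.3914 Y15.5093
G1 X81.7988 Y18.0675
G1 X84.6313 Y20.8920
G1 X80.6803 Y23.5247
M5
G0 X73.4434 Y114.6125
M3 S422
G1 X71.6615 Y123.5708 F2330
G1 X66.5870 Y131.1652
G1 X58.9926 Y136.2397
G1 X50.0343 Y138.0216
G1 X41.0760 Y136.2397
G1 X33.4816 Y131.1652
G1 X28.4071 Y123.5708
G1 X26.6252 Y114.6125
G1 X28.4071 Y105.6542
G1 X33.4816 Y98.0598
G1 X41.0760 Y92.9853
G1 X50.0343 Y91.2034
G1 X58.9926 Y92.9853
G1 X66.5870 Y98.0598
G1 X71.6615 Y105.6542
G1 X73.4434 Y114.6125
M5
G0 X85.5662 Y76.5265
M3 S737
G1 X63.4023 Y82.7371 F1132
G1 X54.4390 Y103.9378
G1 X65.4259 Y124.1640
G1 X88.0896 Y128.1850
G1 X105.3638 Y112.9728
G1 X104.2408 Y89.9826
G1 X85.5662 Y76.5265
M5
G0 X77.1496 Y67.9078
M3 S422
G1 X72.3095 Y61.8632 F2330
G1 X64.8411 Y59.0037
G1 X56.0022 Y58.5259
G1 X47.0510 Y59.6268
G1 X39.2454 Y61.5031
G1 X33.8434 Y63.3517
G1 X32.1030 Y64.3694
G1 X35.2823 Y63.7530
M5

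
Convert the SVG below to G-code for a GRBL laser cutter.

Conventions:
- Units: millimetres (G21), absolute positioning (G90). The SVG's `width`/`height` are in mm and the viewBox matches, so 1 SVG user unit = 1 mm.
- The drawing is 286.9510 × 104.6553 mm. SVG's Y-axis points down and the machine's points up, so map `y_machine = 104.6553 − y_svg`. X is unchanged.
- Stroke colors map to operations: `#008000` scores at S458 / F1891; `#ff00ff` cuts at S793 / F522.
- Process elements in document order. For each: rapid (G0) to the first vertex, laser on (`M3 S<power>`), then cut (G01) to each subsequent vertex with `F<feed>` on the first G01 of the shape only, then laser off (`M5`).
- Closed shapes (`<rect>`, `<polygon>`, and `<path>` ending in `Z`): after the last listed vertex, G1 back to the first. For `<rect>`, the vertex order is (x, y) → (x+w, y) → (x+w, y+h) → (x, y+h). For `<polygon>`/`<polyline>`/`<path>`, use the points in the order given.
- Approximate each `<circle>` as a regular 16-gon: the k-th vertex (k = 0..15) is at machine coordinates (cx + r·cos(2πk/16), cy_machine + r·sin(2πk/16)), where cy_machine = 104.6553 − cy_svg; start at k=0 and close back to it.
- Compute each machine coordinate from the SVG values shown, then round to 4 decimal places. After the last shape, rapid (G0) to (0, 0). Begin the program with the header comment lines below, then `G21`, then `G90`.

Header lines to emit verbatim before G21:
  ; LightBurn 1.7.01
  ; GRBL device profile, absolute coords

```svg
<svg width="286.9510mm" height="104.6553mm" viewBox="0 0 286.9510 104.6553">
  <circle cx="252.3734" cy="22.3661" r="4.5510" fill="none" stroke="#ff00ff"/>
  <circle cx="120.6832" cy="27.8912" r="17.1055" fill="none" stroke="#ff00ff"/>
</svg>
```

Since the viewBox matches the mm dimensions, user units are millimetres directly. The only transform is the Y-flip y_m = 104.6553 − y_svg.

Shape 1 is a circle drawn with `<circle>`. Its stroke #ff00ff means cut at S793, F522. After flipping Y the toolpath is (256.9244,82.2892) → (256.5780,84.0308) → (255.5914,85.5072) → (254.1150,86.4938) → (252.3734,86.8402) → (250.6318,86.4938) → (249.1554,85.5072) → (248.1688,84.0308) → (247.8224,82.2892) → (248.1688,80.5476) → (249.1554,79.0712) → (250.6318,78.0846) → (252.3734,77.7382) → (254.1150,78.0846) → (255.5914,79.0712) → (256.5780,80.5476) → (256.9244,82.2892), returning to the start.

Shape 2 is a circle drawn with `<circle>`. Its stroke #ff00ff means cut at S793, F522. After flipping Y the toolpath is (137.7887,76.7641) → (136.4866,83.3101) → (132.7786,88.8595) → (127.2292,92.5675) → (120.6832,93.8696) → (114.1372,92.5675) → (108.5878,88.8595) → (104.8798,83.3101) → (103.5777,76.7641) → (104.8798,70.2181) → (108.5878,64.6687) → (114.1372,60.9607) → (120.6832,59.6586) → (127.2292,60.9607) → (132.7786,64.6687) → (136.4866,70.2181) → (137.7887,76.7641), returning to the start.

; LightBurn 1.7.01
; GRBL device profile, absolute coords
G21
G90
G0 X256.9244 Y82.2892
M3 S793
G01 X256.5780 Y84.0308 F522
G01 X255.5914 Y85.5072
G01 X254.1150 Y86.4938
G01 X252.3734 Y86.8402
G01 X250.6318 Y86.4938
G01 X249.1554 Y85.5072
G01 X248.1688 Y84.0308
G01 X247.8224 Y82.2892
G01 X248.1688 Y80.5476
G01 X249.1554 Y79.0712
G01 X250.6318 Y78.0846
G01 X252.3734 Y77.7382
G01 X254.1150 Y78.0846
G01 X255.5914 Y79.0712
G01 X256.5780 Y80.5476
G01 X256.9244 Y82.2892
M5
G0 X137.7887 Y76.7641
M3 S793
G01 X136.4866 Y83.3101 F522
G01 X132.7786 Y88.8595
G01 X127.2292 Y92.5675
G01 X120.6832 Y93.8696
G01 X114.1372 Y92.5675
G01 X108.5878 Y88.8595
G01 X104.8798 Y83.3101
G01 X103.5777 Y76.7641
G01 X104.8798 Y70.2181
G01 X108.5878 Y64.6687
G01 X114.1372 Y60.9607
G01 X120.6832 Y59.6586
G01 X127.2292 Y60.9607
G01 X132.7786 Y64.6687
G01 X136.4866 Y70.2181
G01 X137.7887 Y76.7641
M5
G0 X0.0000 Y0.0000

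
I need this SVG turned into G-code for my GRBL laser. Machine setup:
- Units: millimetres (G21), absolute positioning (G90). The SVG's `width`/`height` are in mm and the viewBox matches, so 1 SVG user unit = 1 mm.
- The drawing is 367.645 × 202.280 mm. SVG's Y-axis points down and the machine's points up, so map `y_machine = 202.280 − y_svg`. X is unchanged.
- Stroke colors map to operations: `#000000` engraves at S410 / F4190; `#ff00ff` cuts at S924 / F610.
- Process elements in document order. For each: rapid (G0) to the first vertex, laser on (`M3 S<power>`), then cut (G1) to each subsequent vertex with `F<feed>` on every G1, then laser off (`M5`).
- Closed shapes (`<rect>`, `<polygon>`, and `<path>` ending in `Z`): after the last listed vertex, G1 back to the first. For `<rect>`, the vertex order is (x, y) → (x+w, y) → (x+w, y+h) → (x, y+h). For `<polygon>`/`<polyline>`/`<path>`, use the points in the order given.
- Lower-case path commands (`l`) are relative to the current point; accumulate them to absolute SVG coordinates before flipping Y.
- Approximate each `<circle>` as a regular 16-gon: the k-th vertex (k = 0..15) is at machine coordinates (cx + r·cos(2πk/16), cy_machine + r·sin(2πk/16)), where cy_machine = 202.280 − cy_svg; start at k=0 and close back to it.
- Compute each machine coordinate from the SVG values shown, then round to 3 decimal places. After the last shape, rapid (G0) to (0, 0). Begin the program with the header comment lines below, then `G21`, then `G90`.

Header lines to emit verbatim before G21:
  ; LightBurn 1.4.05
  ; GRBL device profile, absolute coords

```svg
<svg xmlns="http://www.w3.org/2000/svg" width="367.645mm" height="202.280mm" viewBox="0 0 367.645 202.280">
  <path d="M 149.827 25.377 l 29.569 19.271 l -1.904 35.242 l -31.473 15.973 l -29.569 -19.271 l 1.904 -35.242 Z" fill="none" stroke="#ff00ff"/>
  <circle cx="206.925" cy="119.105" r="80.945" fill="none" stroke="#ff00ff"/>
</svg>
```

; LightBurn 1.4.05
; GRBL device profile, absolute coords
G21
G90
G0 X149.827 Y176.903
M3 S924
G1 X179.396 Y157.632 F610
G1 X177.492 Y122.390 F610
G1 X146.019 Y106.417 F610
G1 X116.450 Y125.688 F610
G1 X118.354 Y160.930 F610
G1 X149.827 Y176.903 F610
M5
G0 X287.870 Y83.175
M3 S924
G1 X281.708 Y114.151 F610
G1 X264.162 Y140.412 F610
G1 X237.901 Y157.958 F610
G1 X206.925 Y164.120 F610
G1 X175.949 Y157.958 F610
G1 X149.688 Y140.412 F610
G1 X132.142 Y114.151 F610
G1 X125.980 Y83.175 F610
G1 X132.142 Y52.199 F610
G1 X149.688 Y25.938 F610
G1 X175.949 Y8.392 F610
G1 X206.925 Y2.230 F610
G1 X237.901 Y8.392 F610
G1 X264.162 Y25.938 F610
G1 X281.708 Y52.199 F610
G1 X287.870 Y83.175 F610
M5
G0 X0.000 Y0.000

viewBox `0 0 367.645 202.280` with mm width/height → 1 unit = 1 mm. Flip: y_m = 202.280 − y_svg.

**Shape 1** — `<path>` regular polygon, stroke `#ff00ff` → cut (S924, F610). Machine vertices: (149.827,176.903) → (179.396,157.632) → (177.492,122.390) → (146.019,106.417) → (116.450,125.688) → (118.354,160.930) → (149.827,176.903). Closed: final G1 returns to the first vertex.

**Shape 2** — `<circle>` circle, stroke `#ff00ff` → cut (S924, F610). Machine vertices: (287.870,83.175) → (281.708,114.151) → (264.162,140.412) → (237.901,157.958) → (206.925,164.120) → (175.949,157.958) → (149.688,140.412) → (132.142,114.151) → (125.980,83.175) → (132.142,52.199) → (149.688,25.938) → (175.949,8.392) → (206.925,2.230) → (237.901,8.392) → (264.162,25.938) → (281.708,52.199) → (287.870,83.175). Closed: final G1 returns to the first vertex.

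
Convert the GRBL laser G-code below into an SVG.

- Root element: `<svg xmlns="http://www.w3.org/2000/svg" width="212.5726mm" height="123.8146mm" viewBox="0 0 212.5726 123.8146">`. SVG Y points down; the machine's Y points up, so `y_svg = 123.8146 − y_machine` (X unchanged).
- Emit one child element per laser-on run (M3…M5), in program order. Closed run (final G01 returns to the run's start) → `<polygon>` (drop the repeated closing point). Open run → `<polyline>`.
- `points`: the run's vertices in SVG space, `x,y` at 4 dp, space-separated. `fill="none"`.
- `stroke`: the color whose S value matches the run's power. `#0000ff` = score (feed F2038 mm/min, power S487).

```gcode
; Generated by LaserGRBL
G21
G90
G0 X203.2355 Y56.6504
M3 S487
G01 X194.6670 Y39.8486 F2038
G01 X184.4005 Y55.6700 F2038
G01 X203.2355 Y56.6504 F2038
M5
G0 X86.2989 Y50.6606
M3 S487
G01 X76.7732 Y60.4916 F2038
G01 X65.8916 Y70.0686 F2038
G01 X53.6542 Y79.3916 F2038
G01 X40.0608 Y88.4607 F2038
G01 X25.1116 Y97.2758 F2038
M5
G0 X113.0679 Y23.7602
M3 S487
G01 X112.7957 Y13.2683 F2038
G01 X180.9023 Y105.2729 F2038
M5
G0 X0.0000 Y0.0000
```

<svg xmlns="http://www.w3.org/2000/svg" width="212.5726mm" height="123.8146mm" viewBox="0 0 212.5726 123.8146">
  <polygon points="203.2355,67.1642 194.6670,83.9660 184.4005,68.1446" fill="none" stroke="#0000ff"/>
  <polyline points="86.2989,73.1540 76.7732,63.3230 65.8916,53.7460 53.6542,44.4230 40.0608,35.3539 25.1116,26.5388" fill="none" stroke="#0000ff"/>
  <polyline points="113.0679,100.0544 112.7957,110.5463 180.9023,18.5417" fill="none" stroke="#0000ff"/>
</svg>

y_svg = 123.8146 − y_m. Every run uses S487, so all elements get stroke `#0000ff` (score).

[1] closed run; points: 203.2355,67.1642 194.6670,83.9660 184.4005,68.1446

[2] open run; points: 86.2989,73.1540 76.7732,63.3230 65.8916,53.7460 53.6542,44.4230 40.0608,35.3539 25.1116,26.5388

[3] open run; points: 113.0679,100.0544 112.7957,110.5463 180.9023,18.5417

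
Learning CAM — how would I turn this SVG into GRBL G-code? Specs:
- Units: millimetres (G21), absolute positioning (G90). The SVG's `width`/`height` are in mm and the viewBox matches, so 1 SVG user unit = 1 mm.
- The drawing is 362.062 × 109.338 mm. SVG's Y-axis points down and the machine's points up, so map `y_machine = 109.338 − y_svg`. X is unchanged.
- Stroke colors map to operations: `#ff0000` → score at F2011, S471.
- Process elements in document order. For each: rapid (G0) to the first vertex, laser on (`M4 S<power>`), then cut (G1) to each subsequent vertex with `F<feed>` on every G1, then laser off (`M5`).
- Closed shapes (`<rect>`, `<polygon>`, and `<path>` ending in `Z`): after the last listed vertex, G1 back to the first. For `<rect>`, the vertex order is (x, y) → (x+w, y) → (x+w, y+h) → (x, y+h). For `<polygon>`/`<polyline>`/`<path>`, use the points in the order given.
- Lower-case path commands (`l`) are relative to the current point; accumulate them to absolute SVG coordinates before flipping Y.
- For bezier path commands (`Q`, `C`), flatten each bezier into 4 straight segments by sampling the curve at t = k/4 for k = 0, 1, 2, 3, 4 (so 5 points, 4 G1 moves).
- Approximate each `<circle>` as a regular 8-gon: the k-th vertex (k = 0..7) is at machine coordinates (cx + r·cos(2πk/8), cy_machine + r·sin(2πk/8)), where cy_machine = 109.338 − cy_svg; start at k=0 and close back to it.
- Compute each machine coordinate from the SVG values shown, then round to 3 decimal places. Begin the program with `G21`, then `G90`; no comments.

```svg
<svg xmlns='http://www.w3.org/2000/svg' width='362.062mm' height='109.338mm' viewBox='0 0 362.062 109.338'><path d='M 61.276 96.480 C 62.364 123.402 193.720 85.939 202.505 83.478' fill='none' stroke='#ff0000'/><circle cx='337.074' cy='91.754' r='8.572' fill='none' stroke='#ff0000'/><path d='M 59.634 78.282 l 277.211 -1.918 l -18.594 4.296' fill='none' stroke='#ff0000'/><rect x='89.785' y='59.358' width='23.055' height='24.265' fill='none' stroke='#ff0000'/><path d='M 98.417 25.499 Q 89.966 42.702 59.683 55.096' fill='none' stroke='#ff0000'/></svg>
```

G21
G90
G0 X61.276 Y12.858
M4 S471
G1 X82.567 Y3.186 F2011
G1 X129.004 Y8.340 F2011
G1 X176.885 Y19.004 F2011
G1 X202.505 Y25.860 F2011
M5
G0 X345.646 Y17.584
M4 S471
G1 X343.135 Y23.645 F2011
G1 X337.074 Y26.156 F2011
G1 X331.013 Y23.645 F2011
G1 X328.502 Y17.584 F2011
G1 X331.013 Y11.523 F2011
G1 X337.074 Y9.012 F2011
G1 X343.135 Y11.523 F2011
G1 X345.646 Y17.584 F2011
M5
G0 X59.634 Y31.056
M4 S471
G1 X336.845 Y32.974 F2011
G1 X318.251 Y28.678 F2011
M5
G0 X89.785 Y49.980
M4 S471
G1 X112.840 Y49.980 F2011
G1 X112.840 Y25.715 F2011
G1 X89.785 Y25.715 F2011
G1 X89.785 Y49.980 F2011
M5
G0 X98.417 Y83.839
M4 S471
G1 X92.827 Y75.538 F2011
G1 X84.508 Y67.838 F2011
G1 X73.460 Y60.740 F2011
G1 X59.683 Y54.242 F2011
M5

Since the viewBox matches the mm dimensions, user units are millimetres directly. The only transform is the Y-flip y_m = 109.338 − y_svg.

Shape 1 is a cubic bezier drawn with `<path>`. Its stroke #ff0000 means score at S471, F2011. After flipping Y the toolpath is (61.276,12.858) → (82.567,3.186) → (129.004,8.340) → (176.885,19.004) → (202.505,25.860).

Shape 2 is a circle drawn with `<circle>`. Its stroke #ff0000 means score at S471, F2011. After flipping Y the toolpath is (345.646,17.584) → (343.135,23.645) → (337.074,26.156) → (331.013,23.645) → (328.502,17.584) → (331.013,11.523) → (337.074,9.012) → (343.135,11.523) → (345.646,17.584), returning to the start.

Shape 3 is a open polyline drawn with `<path>`. Its stroke #ff0000 means score at S471, F2011. After flipping Y the toolpath is (59.634,31.056) → (336.845,32.974) → (318.251,28.678).

Shape 4 is a rectangle drawn with `<rect>`. Its stroke #ff0000 means score at S471, F2011. After flipping Y the toolpath is (89.785,49.980) → (112.840,49.980) → (112.840,25.715) → (89.785,25.715) → (89.785,49.980), returning to the start.

Shape 5 is a quadratic bezier drawn with `<path>`. Its stroke #ff0000 means score at S471, F2011. After flipping Y the toolpath is (98.417,83.839) → (92.827,75.538) → (84.508,67.838) → (73.460,60.740) → (59.683,54.242).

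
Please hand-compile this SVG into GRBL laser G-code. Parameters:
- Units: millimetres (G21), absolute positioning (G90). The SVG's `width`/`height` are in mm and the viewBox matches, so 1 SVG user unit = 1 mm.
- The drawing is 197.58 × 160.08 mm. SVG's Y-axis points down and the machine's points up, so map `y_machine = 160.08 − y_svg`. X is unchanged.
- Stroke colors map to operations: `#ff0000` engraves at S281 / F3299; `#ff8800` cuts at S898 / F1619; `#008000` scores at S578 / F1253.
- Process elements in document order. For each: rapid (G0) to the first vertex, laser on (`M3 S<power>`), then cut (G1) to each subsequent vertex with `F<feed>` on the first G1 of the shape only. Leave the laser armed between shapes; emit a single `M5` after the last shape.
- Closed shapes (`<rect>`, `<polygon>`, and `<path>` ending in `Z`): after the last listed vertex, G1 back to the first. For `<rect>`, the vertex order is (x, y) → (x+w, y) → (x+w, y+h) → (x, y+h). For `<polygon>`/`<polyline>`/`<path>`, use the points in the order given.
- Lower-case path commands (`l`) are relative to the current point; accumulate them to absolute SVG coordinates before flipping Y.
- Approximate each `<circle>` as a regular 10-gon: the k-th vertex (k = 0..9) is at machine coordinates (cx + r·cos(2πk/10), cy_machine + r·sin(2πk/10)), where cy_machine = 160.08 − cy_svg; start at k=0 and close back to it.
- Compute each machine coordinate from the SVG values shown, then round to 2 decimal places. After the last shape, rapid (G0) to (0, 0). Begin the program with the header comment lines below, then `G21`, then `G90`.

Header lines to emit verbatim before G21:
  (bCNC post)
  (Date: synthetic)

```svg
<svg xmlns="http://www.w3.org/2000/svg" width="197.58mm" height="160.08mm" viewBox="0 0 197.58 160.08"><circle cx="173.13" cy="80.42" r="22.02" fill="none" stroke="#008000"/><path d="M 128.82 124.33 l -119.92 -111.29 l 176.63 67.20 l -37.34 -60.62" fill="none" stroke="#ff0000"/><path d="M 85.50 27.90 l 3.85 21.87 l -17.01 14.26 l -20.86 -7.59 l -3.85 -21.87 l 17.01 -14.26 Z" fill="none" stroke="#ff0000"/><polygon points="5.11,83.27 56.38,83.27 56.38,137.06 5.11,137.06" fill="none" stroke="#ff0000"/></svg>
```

viewBox `0 0 197.58 160.08` with mm width/height → 1 unit = 1 mm. Flip: y_m = 160.08 − y_svg.

**Shape 1** — `<circle>` circle, stroke `#008000` → score (S578, F1253). Machine vertices: (195.15,79.66) → (190.94,92.60) → (179.93,100.60) → (166.33,100.60) → (155.32,92.60) → (151.11,79.66) → (155.32,66.72) → (166.33,58.72) → (179.93,58.72) → (190.94,66.72) → (195.15,79.66). Closed: final G1 returns to the first vertex.

**Shape 2** — `<path>` open polyline, stroke `#ff0000` → engrave (S281, F3299). Machine vertices: (128.82,35.75) → (8.90,147.04) → (185.53,79.84) → (148.19,140.46). Open path.

**Shape 3** — `<path>` regular polygon, stroke `#ff0000` → engrave (S281, F3299). Machine vertices: (85.50,132.18) → (89.35,110.31) → (72.34,96.05) → (51.48,103.64) → (47.63,125.51) → (64.64,139.77) → (85.50,132.18). Closed: final G1 returns to the first vertex.

**Shape 4** — `<polygon>` rectangle, stroke `#ff0000` → engrave (S281, F3299). Machine vertices: (5.11,76.81) → (56.38,76.81) → (56.38,23.02) → (5.11,23.02) → (5.11,76.81). Closed: final G1 returns to the first vertex.

(bCNC post)
(Date: synthetic)
G21
G90
G0 X195.15 Y79.66
M3 S578
G1 X190.94 Y92.60 F1253
G1 X179.93 Y100.60
G1 X166.33 Y100.60
G1 X155.32 Y92.60
G1 X151.11 Y79.66
G1 X155.32 Y66.72
G1 X166.33 Y58.72
G1 X179.93 Y58.72
G1 X190.94 Y66.72
G1 X195.15 Y79.66
G0 X128.82 Y35.75
M3 S281
G1 X8.90 Y147.04 F3299
G1 X185.53 Y79.84
G1 X148.19 Y140.46
G0 X85.50 Y132.18
M3 S281
G1 X89.35 Y110.31 F3299
G1 X72.34 Y96.05
G1 X51.48 Y103.64
G1 X47.63 Y125.51
G1 X64.64 Y139.77
G1 X85.50 Y132.18
G0 X5.11 Y76.81
M3 S281
G1 X56.38 Y76.81 F3299
G1 X56.38 Y23.02
G1 X5.11 Y23.02
G1 X5.11 Y76.81
M5
G0 X0.00 Y0.00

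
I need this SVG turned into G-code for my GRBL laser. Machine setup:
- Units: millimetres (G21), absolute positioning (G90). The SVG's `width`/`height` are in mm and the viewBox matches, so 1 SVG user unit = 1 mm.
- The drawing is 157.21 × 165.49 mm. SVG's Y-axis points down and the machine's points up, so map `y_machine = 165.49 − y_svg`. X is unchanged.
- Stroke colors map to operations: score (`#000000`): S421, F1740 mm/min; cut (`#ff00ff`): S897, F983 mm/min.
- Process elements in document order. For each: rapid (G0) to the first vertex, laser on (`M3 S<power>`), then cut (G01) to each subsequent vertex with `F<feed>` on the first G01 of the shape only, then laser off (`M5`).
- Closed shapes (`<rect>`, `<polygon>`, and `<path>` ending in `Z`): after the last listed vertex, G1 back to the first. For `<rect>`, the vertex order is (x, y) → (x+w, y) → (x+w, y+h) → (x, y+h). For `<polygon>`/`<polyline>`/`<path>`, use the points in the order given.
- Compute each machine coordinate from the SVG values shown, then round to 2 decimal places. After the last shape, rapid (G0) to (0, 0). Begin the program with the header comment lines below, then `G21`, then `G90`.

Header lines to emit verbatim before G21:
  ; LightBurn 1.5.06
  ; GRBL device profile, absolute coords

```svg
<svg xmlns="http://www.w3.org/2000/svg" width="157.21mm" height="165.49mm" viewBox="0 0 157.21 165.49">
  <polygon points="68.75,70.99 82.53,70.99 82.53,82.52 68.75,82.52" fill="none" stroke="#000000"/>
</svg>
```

; LightBurn 1.5.06
; GRBL device profile, absolute coords
G21
G90
G0 X68.75 Y94.50
M3 S421
G01 X82.53 Y94.50 F1740
G01 X82.53 Y82.97
G01 X68.75 Y82.97
G01 X68.75 Y94.50
M5
G0 X0.00 Y0.00

Since the viewBox matches the mm dimensions, user units are millimetres directly. The only transform is the Y-flip y_m = 165.49 − y_svg.

Shape 1 is a rectangle drawn with `<polygon>`. Its stroke #000000 means score at S421, F1740. After flipping Y the toolpath is (68.75,94.50) → (82.53,94.50) → (82.53,82.97) → (68.75,82.97) → (68.75,94.50), returning to the start.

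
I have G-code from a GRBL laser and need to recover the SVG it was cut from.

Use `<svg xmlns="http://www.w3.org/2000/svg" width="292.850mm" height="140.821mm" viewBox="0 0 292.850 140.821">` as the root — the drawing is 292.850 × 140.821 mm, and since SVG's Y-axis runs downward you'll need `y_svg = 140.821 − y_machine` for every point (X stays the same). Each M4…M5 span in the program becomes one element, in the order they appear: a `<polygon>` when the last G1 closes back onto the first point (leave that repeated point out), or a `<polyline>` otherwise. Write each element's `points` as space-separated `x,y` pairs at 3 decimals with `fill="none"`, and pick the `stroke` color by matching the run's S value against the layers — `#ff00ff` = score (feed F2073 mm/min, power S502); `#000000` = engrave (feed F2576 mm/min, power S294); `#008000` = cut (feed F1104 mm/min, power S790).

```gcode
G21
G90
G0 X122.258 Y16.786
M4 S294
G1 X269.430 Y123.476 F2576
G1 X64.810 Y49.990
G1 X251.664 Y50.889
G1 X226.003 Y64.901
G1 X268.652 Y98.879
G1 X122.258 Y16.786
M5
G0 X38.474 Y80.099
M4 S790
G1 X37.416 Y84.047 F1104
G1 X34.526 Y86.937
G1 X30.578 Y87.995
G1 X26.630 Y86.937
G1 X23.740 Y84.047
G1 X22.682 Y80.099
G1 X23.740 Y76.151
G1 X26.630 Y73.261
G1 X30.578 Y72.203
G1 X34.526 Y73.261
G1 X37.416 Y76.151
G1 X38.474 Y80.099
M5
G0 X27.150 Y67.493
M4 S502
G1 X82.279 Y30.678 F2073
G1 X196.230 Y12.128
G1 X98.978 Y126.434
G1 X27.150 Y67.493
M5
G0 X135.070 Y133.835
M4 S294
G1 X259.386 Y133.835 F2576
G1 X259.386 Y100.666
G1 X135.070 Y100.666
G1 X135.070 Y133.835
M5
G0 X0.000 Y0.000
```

Each laser-on run becomes one SVG element. Flip Y back into SVG space with y_svg = 140.821 − y_machine.

Run 1: power S294 maps to stroke `#000000` (engrave). The run returns to its start, so emit a `<polygon>` with points (Y-flipped): 122.258,124.035 269.430,17.345 64.810,90.831 251.664,89.932 226.003,75.920 268.652,41.942.

Run 2: S790 ⇒ cut layer `#008000`. The run returns to its start, so emit a `<polygon>` with points (Y-flipped): 38.474,60.722 37.416,56.774 34.526,53.884 30.578,52.826 26.630,53.884 23.740,56.774 22.682,60.722 23.740,64.670 26.630,67.560 30.578,68.618 34.526,67.560 37.416,64.670.

Run 3: S502 ⇒ score layer `#ff00ff`. The run returns to its start, so emit a `<polygon>` with points (Y-flipped): 27.150,73.328 82.279,110.143 196.230,128.693 98.978,14.387.

Run 4: power S294 maps to stroke `#000000` (engrave). The run returns to its start, so emit a `<polygon>` with points (Y-flipped): 135.070,6.986 259.386,6.986 259.386,40.155 135.070,40.155.

<svg xmlns="http://www.w3.org/2000/svg" width="292.850mm" height="140.821mm" viewBox="0 0 292.850 140.821">
  <polygon points="122.258,124.035 269.430,17.345 64.810,90.831 251.664,89.932 226.003,75.920 268.652,41.942" fill="none" stroke="#000000"/>
  <polygon points="38.474,60.722 37.416,56.774 34.526,53.884 30.578,52.826 26.630,53.884 23.740,56.774 22.682,60.722 23.740,64.670 26.630,67.560 30.578,68.618 34.526,67.560 37.416,64.670" fill="none" stroke="#008000"/>
  <polygon points="27.150,73.328 82.279,110.143 196.230,128.693 98.978,14.387" fill="none" stroke="#ff00ff"/>
  <polygon points="135.070,6.986 259.386,6.986 259.386,40.155 135.070,40.155" fill="none" stroke="#000000"/>
</svg>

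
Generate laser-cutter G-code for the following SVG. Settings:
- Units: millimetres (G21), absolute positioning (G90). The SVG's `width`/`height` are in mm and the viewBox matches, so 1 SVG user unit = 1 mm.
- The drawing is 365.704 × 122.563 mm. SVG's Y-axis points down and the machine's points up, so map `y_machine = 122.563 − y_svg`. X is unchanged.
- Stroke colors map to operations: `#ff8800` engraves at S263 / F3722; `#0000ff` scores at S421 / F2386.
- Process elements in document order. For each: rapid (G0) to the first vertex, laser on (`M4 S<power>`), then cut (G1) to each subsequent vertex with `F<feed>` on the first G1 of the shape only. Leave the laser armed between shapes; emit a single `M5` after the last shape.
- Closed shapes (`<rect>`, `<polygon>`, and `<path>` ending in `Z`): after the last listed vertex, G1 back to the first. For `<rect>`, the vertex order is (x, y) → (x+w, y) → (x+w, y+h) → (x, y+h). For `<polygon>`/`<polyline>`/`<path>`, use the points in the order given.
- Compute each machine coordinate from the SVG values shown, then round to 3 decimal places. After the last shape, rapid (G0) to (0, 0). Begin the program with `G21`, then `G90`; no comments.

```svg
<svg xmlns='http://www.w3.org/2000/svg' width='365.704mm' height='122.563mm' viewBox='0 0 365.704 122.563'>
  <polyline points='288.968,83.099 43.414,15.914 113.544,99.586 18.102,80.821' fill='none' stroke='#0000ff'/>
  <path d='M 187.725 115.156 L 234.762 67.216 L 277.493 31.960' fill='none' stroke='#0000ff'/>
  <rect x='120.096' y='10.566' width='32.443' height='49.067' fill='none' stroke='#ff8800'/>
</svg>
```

Since the viewBox matches the mm dimensions, user units are millimetres directly. The only transform is the Y-flip y_m = 122.563 − y_svg.

Shape 1 is a open polyline drawn with `<polyline>`. Its stroke #0000ff means score at S421, F2386. After flipping Y the toolpath is (288.968,39.464) → (43.414,106.649) → (113.544,22.977) → (18.102,41.742).

Shape 2 is a open polyline drawn with `<path>`. Its stroke #0000ff means score at S421, F2386. After flipping Y the toolpath is (187.725,7.407) → (234.762,55.347) → (277.493,90.603).

Shape 3 is a rectangle drawn with `<rect>`. Its stroke #ff8800 means engrave at S263, F3722. After flipping Y the toolpath is (120.096,111.997) → (152.539,111.997) → (152.539,62.930) → (120.096,62.930) → (120.096,111.997), returning to the start.

G21
G90
G0 X288.968 Y39.464
M4 S421
G1 X43.414 Y106.649 F2386
G1 X113.544 Y22.977
G1 X18.102 Y41.742
G0 X187.725 Y7.407
M4 S421
G1 X234.762 Y55.347 F2386
G1 X277.493 Y90.603
G0 X120.096 Y111.997
M4 S263
G1 X152.539 Y111.997 F3722
G1 X152.539 Y62.930
G1 X120.096 Y62.930
G1 X120.096 Y111.997
M5
G0 X0.000 Y0.000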